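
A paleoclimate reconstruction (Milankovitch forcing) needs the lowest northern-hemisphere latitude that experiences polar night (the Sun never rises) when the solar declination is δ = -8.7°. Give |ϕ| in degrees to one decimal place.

|ϕ| = 81.3°

Polar night requires cos h₀ = −tan ϕ tan δ ≥ 1, i.e. tan ϕ tan δ ≤ −1.
The boundary is |tan ϕ| · |tan δ| = 1, so |ϕ| = 90° − |δ| = 90° − 8.7° = 81.3° in the northern hemisphere.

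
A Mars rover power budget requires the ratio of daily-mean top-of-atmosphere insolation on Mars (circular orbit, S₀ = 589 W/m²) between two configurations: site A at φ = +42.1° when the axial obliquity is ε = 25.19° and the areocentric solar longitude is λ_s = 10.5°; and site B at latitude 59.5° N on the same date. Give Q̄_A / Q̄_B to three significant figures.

— Configuration A (φ=+42.1°):
sin δ = sin 25.19° × sin 10.5° = 0.07756, so δ = +4.449°.
cos H₀ = −tan(+42.1°) tan(+4.449°) = -0.0703, H₀ = 1.6411 rad.
Bracket: H₀ sin φ sin δ + cos φ cos δ sin H₀ = 1.6411×0.67043×0.07756 + 0.74198×0.99699×0.99753 = 0.085335 + 0.737919 = 0.823254.
Q̄ = (S₀/π) × [bracket] = (589/π) × 0.823254 = 154.35 W/m².
— Configuration B (φ=+59.5°):
cos H₀ = −tan(+59.5°) tan(+4.449°) = -0.1321, H₀ = 1.7033 rad.
Bracket: H₀ sin φ sin δ + cos φ cos δ sin H₀ = 1.7033×0.86163×0.07756 + 0.50754×0.99699×0.99124 = 0.113828 + 0.501580 = 0.615408.
Q̄ = (S₀/π) × [bracket] = (589/π) × 0.615408 = 115.38 W/m².
Ratio Q̄_A / Q̄_B = 154.35 / 115.38 = 1.338.

Q̄_A / Q̄_B ≈ 1.34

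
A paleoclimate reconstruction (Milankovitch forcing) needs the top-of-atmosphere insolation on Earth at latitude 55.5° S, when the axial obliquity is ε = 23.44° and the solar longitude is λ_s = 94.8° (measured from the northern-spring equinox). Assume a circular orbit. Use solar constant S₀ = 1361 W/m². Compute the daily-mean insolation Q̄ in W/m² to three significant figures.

Solar declination: sin δ = sin ε · sin λ_s = sin 23.44° × sin 94.8° = 0.39639, so δ = +23.353°.
cos H₀ = −tan(-55.5°) tan(+23.353°) = 0.6282, H₀ = 0.8915 rad.
Bracket: H₀ sin φ sin δ + cos φ cos δ sin H₀ = 0.8915×-0.82413×0.39639 + 0.56641×0.91808×0.77804 = -0.291232 + 0.404588 = 0.113356.
Q̄ = (S₀/π) × [bracket] = (1361/π) × 0.113356 = 49.11 W/m².

Q̄ ≈ 49.1 W/m²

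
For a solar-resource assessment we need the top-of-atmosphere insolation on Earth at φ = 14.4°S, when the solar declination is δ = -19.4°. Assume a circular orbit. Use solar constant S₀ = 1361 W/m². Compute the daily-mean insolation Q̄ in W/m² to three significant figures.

Q̄ ≈ 454 W/m²

cos H₀ = −tan(-14.4°) tan(-19.400°) = -0.0904, H₀ = 1.6613 rad.
Bracket: H₀ sin φ sin δ + cos φ cos δ sin H₀ = 1.6613×-0.24869×-0.33216 + 0.96858×0.94322×0.99590 = 0.137231 + 0.909838 = 1.047069.
Q̄ = (S₀/π) × [bracket] = (1361/π) × 1.047069 = 453.6 W/m².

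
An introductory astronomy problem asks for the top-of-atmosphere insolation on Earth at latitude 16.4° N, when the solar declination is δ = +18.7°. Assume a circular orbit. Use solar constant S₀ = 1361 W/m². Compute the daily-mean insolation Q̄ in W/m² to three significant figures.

Q̄ ≈ 457 W/m²

cos H₀ = −tan(+16.4°) tan(+18.700°) = -0.0996, H₀ = 1.6706 rad.
Bracket: H₀ sin φ sin δ + cos φ cos δ sin H₀ = 1.6706×0.28234×0.32061 + 0.95931×0.94721×0.99503 = 0.151224 + 0.904152 = 1.055376.
Q̄ = (S₀/π) × [bracket] = (1361/π) × 1.055376 = 457.2 W/m².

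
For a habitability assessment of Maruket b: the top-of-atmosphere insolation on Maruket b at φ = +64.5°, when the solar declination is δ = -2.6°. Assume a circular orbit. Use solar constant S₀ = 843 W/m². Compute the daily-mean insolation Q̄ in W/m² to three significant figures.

Q̄ ≈ 98.7 W/m²

cos H₀ = −tan(+64.5°) tan(-2.600°) = 0.0952, H₀ = 1.4754 rad.
Bracket: H₀ sin φ sin δ + cos φ cos δ sin H₀ = 1.4754×0.90259×-0.04536 + 0.43051×0.99897×0.99546 = -0.060405 + 0.428114 = 0.367709.
Q̄ = (S₀/π) × [bracket] = (843/π) × 0.367709 = 98.67 W/m².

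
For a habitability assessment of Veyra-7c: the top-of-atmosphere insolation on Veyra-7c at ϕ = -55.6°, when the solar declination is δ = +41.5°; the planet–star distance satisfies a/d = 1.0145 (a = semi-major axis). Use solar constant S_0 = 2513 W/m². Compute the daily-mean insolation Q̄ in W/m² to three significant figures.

cos h₀ = −tan(-55.6°) tan(+41.500°) = 1.2921 ≥ 1 ⇒ polar night, h₀ = 0 and Q̄ = 0.
Inverse-square distance factor (a/d)² = 1.0145² = 1.029210.

Q̄ ≈ 0.00 W/m²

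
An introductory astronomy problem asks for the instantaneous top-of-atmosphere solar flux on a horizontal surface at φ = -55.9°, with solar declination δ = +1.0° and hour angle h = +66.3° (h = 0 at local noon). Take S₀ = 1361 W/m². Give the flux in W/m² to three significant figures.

287 W/m²

cos θ_z = sin φ sin δ + cos φ cos δ cos h = -0.014452 + 0.225313 = 0.210861.
Flux = S₀ · cos θ_z = 1361 × 0.210861 = 287.0 W/m².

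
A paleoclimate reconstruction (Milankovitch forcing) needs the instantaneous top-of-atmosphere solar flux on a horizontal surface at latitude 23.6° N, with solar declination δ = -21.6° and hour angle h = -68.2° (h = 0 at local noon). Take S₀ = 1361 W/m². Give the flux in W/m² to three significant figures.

cos θ_z = sin φ sin δ + cos φ cos δ cos h = -0.147378 + 0.316410 = 0.169032.
Flux = S₀ · cos θ_z = 1361 × 0.169032 = 230.1 W/m².

230 W/m²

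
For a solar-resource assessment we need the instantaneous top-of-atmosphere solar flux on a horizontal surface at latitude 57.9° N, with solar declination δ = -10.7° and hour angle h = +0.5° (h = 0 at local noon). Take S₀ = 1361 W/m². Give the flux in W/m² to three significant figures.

497 W/m²

cos θ_z = sin φ sin δ + cos φ cos δ cos h = -0.157282 + 0.522139 = 0.364857.
Flux = S₀ · cos θ_z = 1361 × 0.364857 = 496.6 W/m².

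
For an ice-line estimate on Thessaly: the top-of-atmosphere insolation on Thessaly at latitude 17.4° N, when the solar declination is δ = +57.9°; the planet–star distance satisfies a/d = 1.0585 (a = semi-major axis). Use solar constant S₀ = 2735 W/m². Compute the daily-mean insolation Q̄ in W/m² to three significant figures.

Q̄ ≈ 946 W/m²

cos H₀ = −tan(+17.4°) tan(+57.900°) = -0.4996, H₀ = 2.0939 rad.
Bracket: H₀ sin φ sin δ + cos φ cos δ sin H₀ = 2.0939×0.29904×0.84712 + 0.95424×0.53140×0.86627 = 0.530433 + 0.439271 = 0.969704.
Inverse-square distance factor (a/d)² = 1.0585² = 1.120422.
Q̄ = (S₀/π) × 1.120422 × [bracket] = (2735/π) × 1.120422 × 0.969704 = 945.9 W/m².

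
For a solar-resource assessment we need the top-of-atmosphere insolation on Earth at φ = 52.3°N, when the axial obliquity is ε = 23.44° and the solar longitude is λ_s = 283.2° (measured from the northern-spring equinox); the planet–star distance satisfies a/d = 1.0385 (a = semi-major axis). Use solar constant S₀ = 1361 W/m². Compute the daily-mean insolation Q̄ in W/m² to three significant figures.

Solar declination: sin δ = sin ε · sin λ_s = sin 23.44° × sin 283.2° = -0.38728, so δ = -22.785°.
cos H₀ = −tan(+52.3°) tan(-22.785°) = 0.5435, H₀ = 0.9962 rad.
Bracket: H₀ sin φ sin δ + cos φ cos δ sin H₀ = 0.9962×0.79122×-0.38728 + 0.61153×0.92196×0.83941 = -0.305259 + 0.473265 = 0.168006.
Inverse-square distance factor (a/d)² = 1.0385² = 1.078482.
Q̄ = (S₀/π) × 1.078482 × [bracket] = (1361/π) × 1.078482 × 0.168006 = 78.50 W/m².

Q̄ ≈ 78.5 W/m²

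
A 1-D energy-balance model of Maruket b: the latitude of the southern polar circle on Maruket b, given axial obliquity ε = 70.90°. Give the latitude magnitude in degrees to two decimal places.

19.10°

The polar circle is the lowest latitude that experiences at least one full rotation of continuous darkness at the northern-summer solstice; it lies at |ϕ| = 90° − ε = 90° − 70.90° = 19.10°.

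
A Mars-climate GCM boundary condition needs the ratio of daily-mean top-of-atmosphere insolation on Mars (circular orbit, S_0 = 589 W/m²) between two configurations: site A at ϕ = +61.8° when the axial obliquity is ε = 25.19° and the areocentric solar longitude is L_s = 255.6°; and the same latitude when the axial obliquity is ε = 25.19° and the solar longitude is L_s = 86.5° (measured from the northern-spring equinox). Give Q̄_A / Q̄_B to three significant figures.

— Configuration A (ϕ=+61.8°):
sin δ = sin 25.19° × sin 255.6° = -0.41225, so δ = -24.346°.
cos h₀ = −tan(+61.8°) tan(-24.346°) = 0.8439, h₀ = 0.5663 rad.
Bracket: h₀ sin ϕ sin δ + cos ϕ cos δ sin h₀ = 0.5663×0.88130×-0.41225 + 0.47255×0.91107×0.53652 = -0.205746 + 0.230986 = 0.025240.
Q̄ = (S_0/π) × [bracket] = (589/π) × 0.025240 = 4.7321 W/m².
— Configuration B (ϕ=+61.8°):
Solar declination: sin δ = sin ε · sin L_s = sin 25.19° × sin 86.5° = 0.42483, so δ = +25.140°.
cos h₀ = −tan(+61.8°) tan(+25.140°) = -0.8752, h₀ = 2.6367 rad.
Bracket: h₀ sin ϕ sin δ + cos ϕ cos δ sin h₀ = 2.6367×0.88130×0.42483 + 0.47255×0.90527×0.48375 = 0.987188 + 0.206941 = 1.194129.
Q̄ = (S_0/π) × [bracket] = (589/π) × 1.194129 = 223.88 W/m².
Ratio Q̄_A / Q̄_B = 4.7321 / 223.88 = 0.02114.

Q̄_A / Q̄_B ≈ 0.0211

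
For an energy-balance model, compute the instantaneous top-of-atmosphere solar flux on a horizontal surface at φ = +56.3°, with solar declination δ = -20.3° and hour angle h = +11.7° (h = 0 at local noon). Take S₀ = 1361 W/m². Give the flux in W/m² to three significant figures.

301 W/m²

cos θ_z = sin φ sin δ + cos φ cos δ cos h = -0.288635 + 0.509570 = 0.220935.
Flux = S₀ · cos θ_z = 1361 × 0.220935 = 300.7 W/m².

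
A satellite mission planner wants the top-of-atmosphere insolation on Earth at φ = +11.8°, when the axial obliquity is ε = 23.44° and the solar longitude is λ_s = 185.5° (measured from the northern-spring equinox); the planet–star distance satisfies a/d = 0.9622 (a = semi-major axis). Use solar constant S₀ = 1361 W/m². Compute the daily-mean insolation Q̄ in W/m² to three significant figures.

Q̄ ≈ 387 W/m²

Solar declination: sin δ = sin ε · sin λ_s = sin 23.44° × sin 185.5° = -0.03813, so δ = -2.185°.
cos H₀ = −tan(+11.8°) tan(-2.185°) = 0.0080, H₀ = 1.5628 rad.
Bracket: H₀ sin φ sin δ + cos φ cos δ sin H₀ = 1.5628×0.20450×-0.03813 + 0.97887×0.99927×0.99997 = -0.012186 + 0.978126 = 0.965940.
Inverse-square distance factor (a/d)² = 0.9622² = 0.925829.
Q̄ = (S₀/π) × 0.925829 × [bracket] = (1361/π) × 0.925829 × 0.965940 = 387.4 W/m².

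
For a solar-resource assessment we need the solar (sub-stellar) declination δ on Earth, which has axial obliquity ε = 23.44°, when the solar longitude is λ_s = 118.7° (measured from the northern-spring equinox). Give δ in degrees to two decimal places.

δ = +20.42°

sin δ = sin ε · sin λ_s = sin 23.44° × sin 118.7° = 0.348919.
δ = arcsin(0.348919) = +20.42°.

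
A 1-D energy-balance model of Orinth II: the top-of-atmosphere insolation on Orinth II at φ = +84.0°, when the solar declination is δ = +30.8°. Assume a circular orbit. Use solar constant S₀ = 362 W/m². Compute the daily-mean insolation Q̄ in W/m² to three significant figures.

cos H₀ = −tan(+84.0°) tan(+30.800°) = -5.6717 ≤ −1 ⇒ polar day, H₀ = π.
Bracket: H₀ sin φ sin δ + cos φ cos δ sin H₀ = 3.1416×0.99452×0.51204 + 0.10453×0.85896×0.00000 = 1.599810 + 0.000000 = 1.599810.
Q̄ = (S₀/π) × [bracket] = (362/π) × 1.599810 = 184.3 W/m².

Q̄ ≈ 184 W/m²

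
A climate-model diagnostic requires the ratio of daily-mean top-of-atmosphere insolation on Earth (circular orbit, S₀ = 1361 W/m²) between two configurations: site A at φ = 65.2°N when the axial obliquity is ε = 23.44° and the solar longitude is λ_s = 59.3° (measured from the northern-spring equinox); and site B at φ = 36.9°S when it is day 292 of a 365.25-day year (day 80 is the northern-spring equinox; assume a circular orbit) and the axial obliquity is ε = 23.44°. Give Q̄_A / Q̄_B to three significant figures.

Q̄_A / Q̄_B ≈ 1.04

— Configuration A (φ=+65.2°):
Solar declination: sin δ = sin ε · sin λ_s = sin 23.44° × sin 59.3° = 0.34204, so δ = +20.001°.
cos H₀ = −tan(+65.2°) tan(+20.001°) = -0.7878, H₀ = 2.4780 rad.
Bracket: H₀ sin φ sin δ + cos φ cos δ sin H₀ = 2.4780×0.90778×0.34204 + 0.41945×0.93969×0.61599 = 0.769412 + 0.242794 = 1.012206.
Q̄ = (S₀/π) × [bracket] = (1361/π) × 1.012206 = 438.51 W/m².
— Configuration B (φ=-36.9°):
Solar longitude: λ_s = 360° × (292 − 80)/365.25 = 208.953°.
sin δ = sin 23.44° × sin 208.953° = -0.19256, so δ = -11.103°.
cos H₀ = −tan(-36.9°) tan(-11.103°) = -0.1473, H₀ = 1.7187 rad.
Bracket: H₀ sin φ sin δ + cos φ cos δ sin H₀ = 1.7187×-0.60042×-0.19256 + 0.79968×0.98128×0.98909 = 0.198711 + 0.776149 = 0.974860.
Q̄ = (S₀/π) × [bracket] = (1361/π) × 0.974860 = 422.33 W/m².
Ratio Q̄_A / Q̄_B = 438.51 / 422.33 = 1.038.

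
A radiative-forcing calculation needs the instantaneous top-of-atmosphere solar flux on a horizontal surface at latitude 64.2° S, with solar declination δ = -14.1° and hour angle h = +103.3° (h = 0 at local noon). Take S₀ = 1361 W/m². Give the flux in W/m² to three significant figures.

cos θ_z = sin φ sin δ + cos φ cos δ cos h = 0.219331 + -0.097108 = 0.122223.
Flux = S₀ · cos θ_z = 1361 × 0.122223 = 166.3 W/m².

166 W/m²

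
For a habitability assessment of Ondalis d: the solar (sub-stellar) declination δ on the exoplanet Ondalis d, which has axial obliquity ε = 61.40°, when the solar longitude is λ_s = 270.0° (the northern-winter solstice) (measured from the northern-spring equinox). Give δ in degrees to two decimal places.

δ = -61.40°

sin δ = sin ε · sin λ_s = sin 61.40° × sin 270.0° = -0.877983.
δ = arcsin(-0.877983) = -61.40°.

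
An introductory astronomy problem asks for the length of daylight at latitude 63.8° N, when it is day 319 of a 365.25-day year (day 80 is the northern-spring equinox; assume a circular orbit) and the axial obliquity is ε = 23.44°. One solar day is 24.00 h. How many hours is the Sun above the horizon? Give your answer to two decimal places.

6.01 h

Solar longitude: L_s = 360° × (319 − 80)/365.25 = 235.565°.
sin δ = sin 23.44° × sin 235.565° = -0.32808, so δ = -19.152°.
cos h₀ = −tan ϕ · tan δ = −tan(+63.8°) × tan(-19.152°) = 0.7058, so h₀ = 0.7872 rad = 45.10°.
Daylight = 2h₀/(2π) × 24.00 h = (0.7872/π) × 24.00 = 6.01 h.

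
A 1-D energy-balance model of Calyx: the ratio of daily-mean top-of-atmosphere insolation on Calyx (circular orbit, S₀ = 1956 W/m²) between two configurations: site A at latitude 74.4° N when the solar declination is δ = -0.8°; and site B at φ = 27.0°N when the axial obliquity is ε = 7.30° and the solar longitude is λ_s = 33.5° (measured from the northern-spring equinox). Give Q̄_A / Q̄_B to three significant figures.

Q̄_A / Q̄_B ≈ 0.264

— Configuration A (φ=+74.4°):
cos H₀ = −tan(+74.4°) tan(-0.800°) = 0.0500, H₀ = 1.5208 rad.
Bracket: H₀ sin φ sin δ + cos φ cos δ sin H₀ = 1.5208×0.96316×-0.01396 + 0.26892×0.99990×0.99875 = -0.020448 + 0.268557 = 0.248109.
Q̄ = (S₀/π) × [bracket] = (1956/π) × 0.248109 = 154.48 W/m².
— Configuration B (φ=+27.0°):
Solar declination: sin δ = sin ε · sin λ_s = sin 7.30° × sin 33.5° = 0.07013, so δ = +4.022°.
cos H₀ = −tan(+27.0°) tan(+4.022°) = -0.0358, H₀ = 1.6066 rad.
Bracket: H₀ sin φ sin δ + cos φ cos δ sin H₀ = 1.6066×0.45399×0.07013 + 0.89101×0.99754×0.99936 = 0.051151 + 0.888249 = 0.939400.
Q̄ = (S₀/π) × [bracket] = (1956/π) × 0.939400 = 584.88 W/m².
Ratio Q̄_A / Q̄_B = 154.48 / 584.88 = 0.2641.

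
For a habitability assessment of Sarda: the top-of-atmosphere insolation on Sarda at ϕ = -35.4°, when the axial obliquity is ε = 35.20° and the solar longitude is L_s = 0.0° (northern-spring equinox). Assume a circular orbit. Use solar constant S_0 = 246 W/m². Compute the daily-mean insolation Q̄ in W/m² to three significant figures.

Solar declination: sin δ = sin ε · sin L_s = sin 35.20° × sin 0.0° = 0.00000, so δ = +0.000°.
cos h₀ = −tan(-35.4°) tan(+0.000°) = 0.0000, h₀ = 1.5708 rad.
Bracket: h₀ sin ϕ sin δ + cos ϕ cos δ sin h₀ = 1.5708×-0.57928×0.00000 + 0.81513×1.00000×1.00000 = -0.000000 + 0.815130 = 0.815130.
Q̄ = (S_0/π) × [bracket] = (246/π) × 0.815130 = 63.83 W/m².

Q̄ ≈ 63.8 W/m²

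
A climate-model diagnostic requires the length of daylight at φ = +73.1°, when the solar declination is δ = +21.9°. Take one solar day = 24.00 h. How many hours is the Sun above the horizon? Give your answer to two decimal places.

Sunrise equation: cos H₀ = −tan φ · tan δ = -1.3231 ≤ −1, so the Sun never sets (polar day) and H₀ = π.
Daylight = 2H₀/(2π) × 24.00 h = (3.1416/π) × 24.00 = 24.00 h.

24.00 h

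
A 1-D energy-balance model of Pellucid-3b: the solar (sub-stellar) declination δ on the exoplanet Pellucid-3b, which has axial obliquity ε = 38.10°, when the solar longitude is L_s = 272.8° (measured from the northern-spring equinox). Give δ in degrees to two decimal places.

sin δ = sin ε · sin L_s = sin 38.10° × sin 272.8° = -0.616299.
δ = arcsin(-0.616299) = -38.05°.

δ = -38.05°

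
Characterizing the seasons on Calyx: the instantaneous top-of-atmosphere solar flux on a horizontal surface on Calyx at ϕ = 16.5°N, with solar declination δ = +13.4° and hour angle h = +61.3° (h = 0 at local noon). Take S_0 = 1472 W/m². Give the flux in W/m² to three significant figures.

cos θ_z = sin ϕ sin δ + cos ϕ cos δ cos h = 0.065820 + 0.447912 = 0.513732.
Flux = S_0 · cos θ_z = 1472 × 0.513732 = 756.2 W/m².

756 W/m²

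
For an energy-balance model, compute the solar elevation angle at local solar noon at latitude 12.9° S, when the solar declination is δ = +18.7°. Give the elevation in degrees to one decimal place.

At local noon the hour angle is zero, so the zenith angle equals |φ − δ| = |-12.9° − (+18.700°)| = 31.600°.
Elevation = 90° − 31.600° = 58.4°.

58.4°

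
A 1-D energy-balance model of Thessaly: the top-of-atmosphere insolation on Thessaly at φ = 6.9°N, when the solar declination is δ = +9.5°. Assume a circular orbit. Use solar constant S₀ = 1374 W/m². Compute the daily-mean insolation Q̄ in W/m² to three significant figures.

Q̄ ≈ 442 W/m²

cos H₀ = −tan(+6.9°) tan(+9.500°) = -0.0203, H₀ = 1.5910 rad.
Bracket: H₀ sin φ sin δ + cos φ cos δ sin H₀ = 1.5910×0.12014×0.16505 + 0.99276×0.98629×0.99979 = 0.031548 + 0.978944 = 1.010492.
Q̄ = (S₀/π) × [bracket] = (1374/π) × 1.010492 = 441.9 W/m².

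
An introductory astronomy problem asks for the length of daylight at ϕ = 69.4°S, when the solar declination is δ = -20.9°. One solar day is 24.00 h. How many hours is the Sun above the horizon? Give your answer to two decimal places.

24.00 h

Sunrise equation: cos h₀ = −tan ϕ · tan δ = -1.0159 ≤ −1, so the Sun never sets (polar day) and h₀ = π.
Daylight = 2h₀/(2π) × 24.00 h = (3.1416/π) × 24.00 = 24.00 h.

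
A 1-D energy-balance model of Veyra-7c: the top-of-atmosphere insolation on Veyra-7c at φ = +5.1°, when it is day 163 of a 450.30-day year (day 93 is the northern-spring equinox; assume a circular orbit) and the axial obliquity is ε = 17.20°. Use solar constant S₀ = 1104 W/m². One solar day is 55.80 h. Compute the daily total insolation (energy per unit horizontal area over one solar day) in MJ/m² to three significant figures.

Solar longitude: λ_s = 360° × (163 − 93)/450.30 = 55.963°.
sin δ = sin 17.20° × sin 55.963° = 0.24505, so δ = +14.185°.
cos H₀ = −tan(+5.1°) tan(+14.185°) = -0.0226, H₀ = 1.5934 rad.
Bracket: H₀ sin φ sin δ + cos φ cos δ sin H₀ = 1.5934×0.08889×0.24505 + 0.99604×0.96951×0.99975 = 0.034708 + 0.965429 = 1.000137.
Q̄ = (S₀/π) × [bracket] = (1104/π) × 1.000137 = 351.46 W/m².
Daily total = Q̄ × 55.80 h × 3600 s/h = 351.46 × 55.80 × 3600 / 10⁶ = 70.60 MJ/m².

70.6 MJ/m²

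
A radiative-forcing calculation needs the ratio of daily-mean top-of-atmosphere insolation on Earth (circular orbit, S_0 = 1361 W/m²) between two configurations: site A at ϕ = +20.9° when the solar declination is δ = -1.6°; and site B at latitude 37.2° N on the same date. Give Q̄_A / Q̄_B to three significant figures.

Q̄_A / Q̄_B ≈ 1.19

— Configuration A (ϕ=+20.9°):
cos h₀ = −tan(+20.9°) tan(-1.600°) = 0.0107, h₀ = 1.5601 rad.
Bracket: h₀ sin ϕ sin δ + cos ϕ cos δ sin h₀ = 1.5601×0.35674×-0.02792 + 0.93420×0.99961×0.99994 = -0.015539 + 0.933780 = 0.918241.
Q̄ = (S_0/π) × [bracket] = (1361/π) × 0.918241 = 397.80 W/m².
— Configuration B (ϕ=+37.2°):
cos h₀ = −tan(+37.2°) tan(-1.600°) = 0.0212, h₀ = 1.5496 rad.
Bracket: h₀ sin ϕ sin δ + cos ϕ cos δ sin h₀ = 1.5496×0.60460×-0.02792 + 0.79653×0.99961×0.99978 = -0.026158 + 0.796044 = 0.769886.
Q̄ = (S_0/π) × [bracket] = (1361/π) × 0.769886 = 333.53 W/m².
Ratio Q̄_A / Q̄_B = 397.80 / 333.53 = 1.193.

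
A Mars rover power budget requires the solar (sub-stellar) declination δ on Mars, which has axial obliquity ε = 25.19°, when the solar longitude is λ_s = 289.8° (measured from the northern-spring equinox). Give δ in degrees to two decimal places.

sin δ = sin ε · sin λ_s = sin 25.19° × sin 289.8° = -0.400459.
δ = arcsin(-0.400459) = -23.61°.

δ = -23.61°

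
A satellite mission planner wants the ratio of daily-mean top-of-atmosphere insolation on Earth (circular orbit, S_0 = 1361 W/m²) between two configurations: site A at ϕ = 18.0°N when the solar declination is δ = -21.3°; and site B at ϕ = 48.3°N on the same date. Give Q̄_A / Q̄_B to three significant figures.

— Configuration A (ϕ=+18.0°):
cos h₀ = −tan(+18.0°) tan(-21.300°) = 0.1267, h₀ = 1.4438 rad.
Bracket: h₀ sin ϕ sin δ + cos ϕ cos δ sin h₀ = 1.4438×0.30902×-0.36325 + 0.95106×0.93169×0.99194 = -0.162069 + 0.878951 = 0.716882.
Q̄ = (S_0/π) × [bracket] = (1361/π) × 0.716882 = 310.57 W/m².
— Configuration B (ϕ=+48.3°):
cos h₀ = −tan(+48.3°) tan(-21.300°) = 0.4376, h₀ = 1.1179 rad.
Bracket: h₀ sin ϕ sin δ + cos ϕ cos δ sin h₀ = 1.1179×0.74664×-0.36325 + 0.66523×0.93169×0.89917 = -0.303193 + 0.557295 = 0.254102.
Q̄ = (S_0/π) × [bracket] = (1361/π) × 0.254102 = 110.08 W/m².
Ratio Q̄_A / Q̄_B = 310.57 / 110.08 = 2.821.

Q̄_A / Q̄_B ≈ 2.82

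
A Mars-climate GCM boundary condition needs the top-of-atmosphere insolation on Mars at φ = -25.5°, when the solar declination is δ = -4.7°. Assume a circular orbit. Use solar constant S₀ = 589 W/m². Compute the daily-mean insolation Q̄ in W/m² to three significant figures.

Q̄ ≈ 179 W/m²

cos H₀ = −tan(-25.5°) tan(-4.700°) = -0.0392, H₀ = 1.6100 rad.
Bracket: H₀ sin φ sin δ + cos φ cos δ sin H₀ = 1.6100×-0.43051×-0.08194 + 0.90259×0.99664×0.99923 = 0.056794 + 0.898865 = 0.955659.
Q̄ = (S₀/π) × [bracket] = (589/π) × 0.955659 = 179.2 W/m².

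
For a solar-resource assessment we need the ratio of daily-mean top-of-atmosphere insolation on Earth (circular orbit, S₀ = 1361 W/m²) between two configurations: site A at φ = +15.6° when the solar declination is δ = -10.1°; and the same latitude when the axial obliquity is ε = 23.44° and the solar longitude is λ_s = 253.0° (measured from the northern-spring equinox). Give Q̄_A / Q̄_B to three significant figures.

Q̄_A / Q̄_B ≈ 1.19

— Configuration A (φ=+15.6°):
cos H₀ = −tan(+15.6°) tan(-10.100°) = 0.0497, H₀ = 1.5210 rad.
Bracket: H₀ sin φ sin δ + cos φ cos δ sin H₀ = 1.5210×0.26892×-0.17537 + 0.96316×0.98450×0.99876 = -0.071731 + 0.947055 = 0.875324.
Q̄ = (S₀/π) × [bracket] = (1361/π) × 0.875324 = 379.21 W/m².
— Configuration B (φ=+15.6°):
Solar declination: sin δ = sin ε · sin λ_s = sin 23.44° × sin 253.0° = -0.38041, so δ = -22.359°.
cos H₀ = −tan(+15.6°) tan(-22.359°) = 0.1148, H₀ = 1.4557 rad.
Bracket: H₀ sin φ sin δ + cos φ cos δ sin H₀ = 1.4557×0.26892×-0.38041 + 0.96316×0.92482×0.99338 = -0.148918 + 0.884853 = 0.735935.
Q̄ = (S₀/π) × [bracket] = (1361/π) × 0.735935 = 318.82 W/m².
Ratio Q̄_A / Q̄_B = 379.21 / 318.82 = 1.189.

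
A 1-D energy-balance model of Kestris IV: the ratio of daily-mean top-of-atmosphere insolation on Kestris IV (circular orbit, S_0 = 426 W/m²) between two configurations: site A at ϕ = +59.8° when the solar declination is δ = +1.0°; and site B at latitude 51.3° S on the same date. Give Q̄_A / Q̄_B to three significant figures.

— Configuration A (ϕ=+59.8°):
cos h₀ = −tan(+59.8°) tan(+1.000°) = -0.0300, h₀ = 1.6008 rad.
Bracket: h₀ sin ϕ sin δ + cos ϕ cos δ sin h₀ = 1.6008×0.86427×0.01745 + 0.50302×0.99985×0.99955 = 0.024142 + 0.502718 = 0.526860.
Q̄ = (S_0/π) × [bracket] = (426/π) × 0.526860 = 71.442 W/m².
— Configuration B (ϕ=-51.3°):
cos h₀ = −tan(-51.3°) tan(+1.000°) = 0.0218, h₀ = 1.5490 rad.
Bracket: h₀ sin ϕ sin δ + cos ϕ cos δ sin h₀ = 1.5490×-0.78043×0.01745 + 0.62524×0.99985×0.99976 = -0.021095 + 0.624996 = 0.603901.
Q̄ = (S_0/π) × [bracket] = (426/π) × 0.603901 = 81.889 W/m².
Ratio Q̄_A / Q̄_B = 71.442 / 81.889 = 0.8724.

Q̄_A / Q̄_B ≈ 0.872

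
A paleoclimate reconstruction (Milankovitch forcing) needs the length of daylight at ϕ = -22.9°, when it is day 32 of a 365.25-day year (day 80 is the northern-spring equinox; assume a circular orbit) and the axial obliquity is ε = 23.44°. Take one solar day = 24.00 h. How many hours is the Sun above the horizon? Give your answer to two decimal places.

Solar longitude: L_s = 360° × (32 − 80)/365.25 = -47.310°, i.e. -47.310° + 360° = 312.690°.
sin δ = sin 23.44° × sin 312.690° = -0.29239, so δ = -17.001°.
cos h₀ = −tan ϕ · tan δ = −tan(-22.9°) × tan(-17.001°) = -0.1292, so h₀ = 1.7003 rad = 97.42°.
Daylight = 2h₀/(2π) × 24.00 h = (1.7003/π) × 24.00 = 12.99 h.

12.99 h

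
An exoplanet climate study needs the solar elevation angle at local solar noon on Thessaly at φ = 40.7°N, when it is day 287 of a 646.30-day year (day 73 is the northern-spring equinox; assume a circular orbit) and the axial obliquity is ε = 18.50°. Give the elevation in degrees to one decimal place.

65.4°

Solar longitude: λ_s = 360° × (287 − 73)/646.30 = 119.202°.
sin δ = sin 18.50° × sin 119.202° = 0.27698, so δ = +16.080°.
At local noon the hour angle is zero, so the zenith angle equals |φ − δ| = |+40.7° − (+16.080°)| = 24.620°.
Elevation = 90° − 24.620° = 65.4°.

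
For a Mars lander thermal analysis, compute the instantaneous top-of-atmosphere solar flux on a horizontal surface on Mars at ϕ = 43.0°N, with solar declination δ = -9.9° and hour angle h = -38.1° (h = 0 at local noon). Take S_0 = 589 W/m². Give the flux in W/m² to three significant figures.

265 W/m²

cos θ_z = sin ϕ sin δ + cos ϕ cos δ cos h = -0.117255 + 0.566958 = 0.449703.
Flux = S_0 · cos θ_z = 589 × 0.449703 = 264.9 W/m².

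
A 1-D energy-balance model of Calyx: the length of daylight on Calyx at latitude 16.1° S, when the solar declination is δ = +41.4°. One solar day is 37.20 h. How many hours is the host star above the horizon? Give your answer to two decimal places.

15.55 h

cos h₀ = −tan ϕ · tan δ = −tan(-16.1°) × tan(+41.400°) = 0.2545, so h₀ = 1.3135 rad = 75.26°.
Daylight = 2h₀/(2π) × 37.20 h = (1.3135/π) × 37.20 = 15.55 h.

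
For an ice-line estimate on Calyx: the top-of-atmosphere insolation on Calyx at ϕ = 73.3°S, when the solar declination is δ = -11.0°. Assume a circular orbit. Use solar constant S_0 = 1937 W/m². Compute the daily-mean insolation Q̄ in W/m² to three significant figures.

Q̄ ≈ 389 W/m²

cos h₀ = −tan(-73.3°) tan(-11.000°) = -0.6479, h₀ = 2.2756 rad.
Bracket: h₀ sin ϕ sin δ + cos ϕ cos δ sin h₀ = 2.2756×-0.95782×-0.19081 + 0.28736×0.98163×0.76172 = 0.415892 + 0.214867 = 0.630759.
Q̄ = (S_0/π) × [bracket] = (1937/π) × 0.630759 = 388.9 W/m².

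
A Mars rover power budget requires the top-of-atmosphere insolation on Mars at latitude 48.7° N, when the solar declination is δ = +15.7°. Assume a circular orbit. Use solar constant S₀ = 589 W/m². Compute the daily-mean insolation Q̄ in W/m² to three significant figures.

Q̄ ≈ 185 W/m²

cos H₀ = −tan(+48.7°) tan(+15.700°) = -0.3200, H₀ = 1.8965 rad.
Bracket: H₀ sin φ sin δ + cos φ cos δ sin H₀ = 1.8965×0.75126×0.27060 + 0.66000×0.96269×0.94743 = 0.385541 + 0.601974 = 0.987515.
Q̄ = (S₀/π) × [bracket] = (589/π) × 0.987515 = 185.1 W/m².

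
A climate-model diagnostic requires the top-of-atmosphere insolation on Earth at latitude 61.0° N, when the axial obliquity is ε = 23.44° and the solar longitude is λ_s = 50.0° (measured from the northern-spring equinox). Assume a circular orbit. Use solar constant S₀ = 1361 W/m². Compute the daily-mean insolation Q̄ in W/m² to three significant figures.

Solar declination: sin δ = sin ε · sin λ_s = sin 23.44° × sin 50.0° = 0.30472, so δ = +17.742°.
cos H₀ = −tan(+61.0°) tan(+17.742°) = -0.5772, H₀ = 2.1861 rad.
Bracket: H₀ sin φ sin δ + cos φ cos δ sin H₀ = 2.1861×0.87462×0.30472 + 0.48481×0.95244×0.81661 = 0.582627 + 0.377072 = 0.959699.
Q̄ = (S₀/π) × [bracket] = (1361/π) × 0.959699 = 415.8 W/m².

Q̄ ≈ 416 W/m²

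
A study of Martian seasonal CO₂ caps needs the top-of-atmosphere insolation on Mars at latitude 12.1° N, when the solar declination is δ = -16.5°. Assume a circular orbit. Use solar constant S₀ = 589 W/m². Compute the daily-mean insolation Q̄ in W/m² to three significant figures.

Q̄ ≈ 159 W/m²

cos H₀ = −tan(+12.1°) tan(-16.500°) = 0.0635, H₀ = 1.5073 rad.
Bracket: H₀ sin φ sin δ + cos φ cos δ sin H₀ = 1.5073×0.20962×-0.28402 + 0.97778×0.95882×0.99798 = -0.089739 + 0.935621 = 0.845882.
Q̄ = (S₀/π) × [bracket] = (589/π) × 0.845882 = 158.6 W/m².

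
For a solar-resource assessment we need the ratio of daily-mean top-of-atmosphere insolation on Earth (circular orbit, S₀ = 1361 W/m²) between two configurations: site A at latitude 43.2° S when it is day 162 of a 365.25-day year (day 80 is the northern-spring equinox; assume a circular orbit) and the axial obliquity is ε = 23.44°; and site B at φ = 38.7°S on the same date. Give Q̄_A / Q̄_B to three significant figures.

Q̄_A / Q̄_B ≈ 0.809

— Configuration A (φ=-43.2°):
Solar longitude: λ_s = 360° × (162 − 80)/365.25 = 80.821°.
sin δ = sin 23.44° × sin 80.821° = 0.39270, so δ = +23.122°.
cos H₀ = −tan(-43.2°) tan(+23.122°) = 0.4010, H₀ = 1.1582 rad.
Bracket: H₀ sin φ sin δ + cos φ cos δ sin H₀ = 1.1582×-0.68455×0.39270 + 0.72897×0.91967×0.91609 = -0.311351 + 0.614158 = 0.302807.
Q̄ = (S₀/π) × [bracket] = (1361/π) × 0.302807 = 131.18 W/m².
— Configuration B (φ=-38.7°):
cos H₀ = −tan(-38.7°) tan(+23.122°) = 0.3421, H₀ = 1.2217 rad.
Bracket: H₀ sin φ sin δ + cos φ cos δ sin H₀ = 1.2217×-0.62524×0.39270 + 0.78043×0.91967×0.93967 = -0.299966 + 0.674437 = 0.374471.
Q̄ = (S₀/π) × [bracket] = (1361/π) × 0.374471 = 162.23 W/m².
Ratio Q̄_A / Q̄_B = 131.18 / 162.23 = 0.8086.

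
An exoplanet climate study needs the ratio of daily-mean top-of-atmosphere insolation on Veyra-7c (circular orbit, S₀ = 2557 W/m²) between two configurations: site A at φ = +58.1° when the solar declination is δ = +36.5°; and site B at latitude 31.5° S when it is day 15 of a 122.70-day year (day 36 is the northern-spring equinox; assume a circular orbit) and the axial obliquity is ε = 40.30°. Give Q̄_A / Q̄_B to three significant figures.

— Configuration A (φ=+58.1°):
cos H₀ = −tan(+58.1°) tan(+36.500°) = -1.1888 ≤ −1 ⇒ polar day, H₀ = π.
Bracket: H₀ sin φ sin δ + cos φ cos δ sin H₀ = 3.1416×0.84897×0.59482 + 0.52844×0.80386×0.00000 = 1.586459 + 0.000000 = 1.586459.
Q̄ = (S₀/π) × [bracket] = (2557/π) × 1.586459 = 1291.2 W/m².
— Configuration B (φ=-31.5°):
Solar longitude: λ_s = 360° × (15 − 36)/122.70 = -61.614°, i.e. -61.614° + 360° = 298.386°.
sin δ = sin 40.30° × sin 298.386° = -0.56902, so δ = -34.682°.
cos H₀ = −tan(-31.5°) tan(-34.682°) = -0.4240, H₀ = 2.0087 rad.
Bracket: H₀ sin φ sin δ + cos φ cos δ sin H₀ = 2.0087×-0.52250×-0.56902 + 0.85264×0.82232×0.90564 = 0.597213 + 0.634983 = 1.232196.
Q̄ = (S₀/π) × [bracket] = (2557/π) × 1.232196 = 1002.9 W/m².
Ratio Q̄_A / Q̄_B = 1291.2 / 1002.9 = 1.287.

Q̄_A / Q̄_B ≈ 1.29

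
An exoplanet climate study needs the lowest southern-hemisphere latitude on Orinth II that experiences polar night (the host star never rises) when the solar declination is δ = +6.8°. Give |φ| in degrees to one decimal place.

Polar night requires cos H₀ = −tan φ tan δ ≥ 1, i.e. tan φ tan δ ≤ −1.
The boundary is |tan φ| · |tan δ| = 1, so |φ| = 90° − |δ| = 90° − 6.8° = 83.2° in the southern hemisphere.

|φ| = 83.2°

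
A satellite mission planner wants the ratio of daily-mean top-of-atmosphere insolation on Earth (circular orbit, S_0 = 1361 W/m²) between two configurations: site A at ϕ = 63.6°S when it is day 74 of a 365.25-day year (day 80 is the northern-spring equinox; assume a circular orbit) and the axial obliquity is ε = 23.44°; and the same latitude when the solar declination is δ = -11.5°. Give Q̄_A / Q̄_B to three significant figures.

— Configuration A (ϕ=-63.6°):
Solar longitude: L_s = 360° × (74 − 80)/365.25 = -5.914°, i.e. -5.914° + 360° = 354.086°.
sin δ = sin 23.44° × sin 354.086° = -0.04098, so δ = -2.349°.
cos h₀ = −tan(-63.6°) tan(-2.349°) = -0.0826, h₀ = 1.6535 rad.
Bracket: h₀ sin ϕ sin δ + cos ϕ cos δ sin h₀ = 1.6535×-0.89571×-0.04098 + 0.44464×0.99916×0.99658 = 0.060694 + 0.442747 = 0.503441.
Q̄ = (S_0/π) × [bracket] = (1361/π) × 0.503441 = 218.10 W/m².
— Configuration B (ϕ=-63.6°):
cos h₀ = −tan(-63.6°) tan(-11.500°) = -0.4099, h₀ = 1.9931 rad.
Bracket: h₀ sin ϕ sin δ + cos ϕ cos δ sin h₀ = 1.9931×-0.89571×-0.19937 + 0.44464×0.97992×0.91215 = 0.355923 + 0.397434 = 0.753357.
Q̄ = (S_0/π) × [bracket] = (1361/π) × 0.753357 = 326.37 W/m².
Ratio Q̄_A / Q̄_B = 218.10 / 326.37 = 0.6683.

Q̄_A / Q̄_B ≈ 0.668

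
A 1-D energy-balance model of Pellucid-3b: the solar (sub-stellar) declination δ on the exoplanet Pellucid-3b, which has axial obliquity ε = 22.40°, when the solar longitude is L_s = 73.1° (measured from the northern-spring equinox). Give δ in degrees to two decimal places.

sin δ = sin ε · sin L_s = sin 22.40° × sin 73.1° = 0.364613.
δ = arcsin(0.364613) = +21.38°.

δ = +21.38°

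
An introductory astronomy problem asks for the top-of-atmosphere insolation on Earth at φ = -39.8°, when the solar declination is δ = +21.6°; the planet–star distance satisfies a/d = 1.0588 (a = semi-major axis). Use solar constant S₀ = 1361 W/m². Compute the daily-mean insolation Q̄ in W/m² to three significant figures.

cos H₀ = −tan(-39.8°) tan(+21.600°) = 0.3299, H₀ = 1.2346 rad.
Bracket: H₀ sin φ sin δ + cos φ cos δ sin H₀ = 1.2346×-0.64011×0.36812 + 0.76828×0.92978×0.94402 = -0.290918 + 0.674343 = 0.383425.
Inverse-square distance factor (a/d)² = 1.0588² = 1.121057.
Q̄ = (S₀/π) × 1.121057 × [bracket] = (1361/π) × 1.121057 × 0.383425 = 186.2 W/m².

Q̄ ≈ 186 W/m²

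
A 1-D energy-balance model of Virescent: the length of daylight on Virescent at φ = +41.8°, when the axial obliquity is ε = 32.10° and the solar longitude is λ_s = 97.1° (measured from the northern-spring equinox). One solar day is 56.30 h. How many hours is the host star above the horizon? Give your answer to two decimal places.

38.69 h

Solar declination: sin δ = sin ε · sin λ_s = sin 32.10° × sin 97.1° = 0.52732, so δ = +31.825°.
cos H₀ = −tan φ · tan δ = −tan(+41.8°) × tan(+31.825°) = -0.5549, so H₀ = 2.1590 rad = 123.70°.
Daylight = 2H₀/(2π) × 56.30 h = (2.1590/π) × 56.30 = 38.69 h.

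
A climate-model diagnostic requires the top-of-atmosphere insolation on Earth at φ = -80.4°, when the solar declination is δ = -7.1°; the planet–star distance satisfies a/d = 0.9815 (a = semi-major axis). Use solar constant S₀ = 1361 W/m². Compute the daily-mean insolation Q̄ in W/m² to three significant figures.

cos H₀ = −tan(-80.4°) tan(-7.100°) = -0.7364, H₀ = 2.3986 rad.
Bracket: H₀ sin φ sin δ + cos φ cos δ sin H₀ = 2.3986×-0.98600×-0.12360 + 0.16677×0.99233×0.67652 = 0.292316 + 0.111958 = 0.404274.
Inverse-square distance factor (a/d)² = 0.9815² = 0.963342.
Q̄ = (S₀/π) × 0.963342 × [bracket] = (1361/π) × 0.963342 × 0.404274 = 168.7 W/m².

Q̄ ≈ 169 W/m²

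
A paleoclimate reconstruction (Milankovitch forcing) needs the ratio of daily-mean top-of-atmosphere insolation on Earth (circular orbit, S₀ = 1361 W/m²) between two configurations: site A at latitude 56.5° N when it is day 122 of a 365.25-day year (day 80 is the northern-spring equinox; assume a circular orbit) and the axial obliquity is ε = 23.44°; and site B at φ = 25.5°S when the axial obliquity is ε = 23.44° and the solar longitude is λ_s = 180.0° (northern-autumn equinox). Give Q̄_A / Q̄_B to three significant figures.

Q̄_A / Q̄_B ≈ 1.02

— Configuration A (φ=+56.5°):
Solar longitude: λ_s = 360° × (122 − 80)/365.25 = 41.396°.
sin δ = sin 23.44° × sin 41.396° = 0.26304, so δ = +15.251°.
cos H₀ = −tan(+56.5°) tan(+15.251°) = -0.4119, H₀ = 1.9954 rad.
Bracket: H₀ sin φ sin δ + cos φ cos δ sin H₀ = 1.9954×0.83389×0.26304 + 0.55194×0.96478×0.91122 = 0.437684 + 0.485225 = 0.922909.
Q̄ = (S₀/π) × [bracket] = (1361/π) × 0.922909 = 399.82 W/m².
— Configuration B (φ=-25.5°):
Solar declination: sin δ = sin ε · sin λ_s = sin 23.44° × sin 180.0° = 0.00000, so δ = +0.000°.
cos H₀ = −tan(-25.5°) tan(+0.000°) = 0.0000, H₀ = 1.5708 rad.
Bracket: H₀ sin φ sin δ + cos φ cos δ sin H₀ = 1.5708×-0.43051×0.00000 + 0.90259×1.00000×1.00000 = -0.000000 + 0.902590 = 0.902590.
Q̄ = (S₀/π) × [bracket] = (1361/π) × 0.902590 = 391.02 W/m².
Ratio Q̄_A / Q̄_B = 399.82 / 391.02 = 1.023.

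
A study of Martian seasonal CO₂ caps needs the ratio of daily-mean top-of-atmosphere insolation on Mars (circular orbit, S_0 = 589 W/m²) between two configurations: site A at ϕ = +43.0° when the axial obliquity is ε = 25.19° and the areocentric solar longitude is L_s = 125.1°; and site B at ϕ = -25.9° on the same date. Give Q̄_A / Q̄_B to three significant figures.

Q̄_A / Q̄_B ≈ 1.78

— Configuration A (ϕ=+43.0°):
sin δ = sin 25.19° × sin 125.1° = 0.34822, so δ = +20.379°.
cos h₀ = −tan(+43.0°) tan(+20.379°) = -0.3464, h₀ = 1.9245 rad.
Bracket: h₀ sin ϕ sin δ + cos ϕ cos δ sin h₀ = 1.9245×0.68200×0.34822 + 0.73135×0.93741×0.93809 = 0.457042 + 0.643131 = 1.100173.
Q̄ = (S_0/π) × [bracket] = (589/π) × 1.100173 = 206.27 W/m².
— Configuration B (ϕ=-25.9°):
cos h₀ = −tan(-25.9°) tan(+20.379°) = 0.1804, h₀ = 1.3894 rad.
Bracket: h₀ sin ϕ sin δ + cos ϕ cos δ sin h₀ = 1.3894×-0.43680×0.34822 + 0.89956×0.93741×0.98360 = -0.211331 + 0.829427 = 0.618096.
Q̄ = (S_0/π) × [bracket] = (589/π) × 0.618096 = 115.88 W/m².
Ratio Q̄_A / Q̄_B = 206.27 / 115.88 = 1.780.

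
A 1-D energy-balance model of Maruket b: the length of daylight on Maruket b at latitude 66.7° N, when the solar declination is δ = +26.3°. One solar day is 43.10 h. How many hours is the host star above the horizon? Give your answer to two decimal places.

43.10 h

Sunrise equation: cos H₀ = −tan φ · tan δ = -1.1476 ≤ −1, so the host star never sets (polar day) and H₀ = π.
Daylight = 2H₀/(2π) × 43.10 h = (3.1416/π) × 43.10 = 43.10 h.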